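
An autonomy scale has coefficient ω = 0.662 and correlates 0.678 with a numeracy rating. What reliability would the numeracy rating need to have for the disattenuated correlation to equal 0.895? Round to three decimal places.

0.867

r_true = r_obs / √(r_xx · r_yy) ⇒ 0.895 = 0.678 / √(0.662 · r_yy).
√(0.662 · r_yy) = 0.678 / 0.895 = 0.7575; 0.662 · r_yy = 0.5738; r_yy = 0.5738 / 0.662 ≈ 0.867.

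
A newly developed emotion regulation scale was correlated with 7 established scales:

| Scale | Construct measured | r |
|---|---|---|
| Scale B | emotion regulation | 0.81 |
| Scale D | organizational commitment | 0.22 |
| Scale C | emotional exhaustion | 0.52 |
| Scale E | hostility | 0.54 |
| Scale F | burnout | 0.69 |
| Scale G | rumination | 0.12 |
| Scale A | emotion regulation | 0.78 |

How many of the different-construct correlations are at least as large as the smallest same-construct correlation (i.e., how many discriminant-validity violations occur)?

Convergent (same construct = emotion regulation): Scale B, Scale A.
Smallest convergent = 0.78. Discriminant values: 0.22, 0.52, 0.54, 0.69, 0.12; count ≥ 0.78 → 0.

0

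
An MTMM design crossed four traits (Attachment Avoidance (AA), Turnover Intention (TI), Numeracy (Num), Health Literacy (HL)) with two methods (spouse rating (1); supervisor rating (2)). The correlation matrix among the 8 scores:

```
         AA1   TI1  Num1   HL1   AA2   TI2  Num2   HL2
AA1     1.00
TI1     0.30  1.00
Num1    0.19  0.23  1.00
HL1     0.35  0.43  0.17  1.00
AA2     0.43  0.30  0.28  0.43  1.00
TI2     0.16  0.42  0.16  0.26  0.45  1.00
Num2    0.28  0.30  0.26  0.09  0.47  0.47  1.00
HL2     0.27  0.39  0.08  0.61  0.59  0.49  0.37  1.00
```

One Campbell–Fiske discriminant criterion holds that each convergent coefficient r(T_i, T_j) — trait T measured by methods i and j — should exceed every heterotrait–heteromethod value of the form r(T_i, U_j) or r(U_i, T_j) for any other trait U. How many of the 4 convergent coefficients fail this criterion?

Convergent coefficients and their comparison sets:
AA (methods 1·2): 0.43 vs {0.16, 0.30, 0.28, 0.28, 0.27, 0.43} → fail.
TI (methods 1·2): 0.42 vs {0.30, 0.16, 0.30, 0.16, 0.39, 0.26} → pass.
Num (methods 1·2): 0.26 vs {0.28, 0.28, 0.16, 0.30, 0.08, 0.09} → fail.
HL (methods 1·2): 0.61 vs {0.43, 0.27, 0.26, 0.39, 0.09, 0.08} → pass.
2 of 4 fail.

2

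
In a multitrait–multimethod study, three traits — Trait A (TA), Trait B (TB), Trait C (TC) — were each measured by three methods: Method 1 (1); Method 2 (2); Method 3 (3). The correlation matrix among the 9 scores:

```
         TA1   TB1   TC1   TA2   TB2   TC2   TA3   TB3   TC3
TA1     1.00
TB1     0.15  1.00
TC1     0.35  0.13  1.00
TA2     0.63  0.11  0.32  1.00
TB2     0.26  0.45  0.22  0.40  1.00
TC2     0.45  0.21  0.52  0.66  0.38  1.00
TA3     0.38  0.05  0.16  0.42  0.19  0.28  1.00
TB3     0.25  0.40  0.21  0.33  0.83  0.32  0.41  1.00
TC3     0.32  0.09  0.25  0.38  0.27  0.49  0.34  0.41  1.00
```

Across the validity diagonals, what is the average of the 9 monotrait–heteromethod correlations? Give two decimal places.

0.49

Convergent values: 0.63, 0.38, 0.42, 0.45, 0.40, 0.83, 0.52, 0.25, 0.49; mean = 4.37/9 = 0.49.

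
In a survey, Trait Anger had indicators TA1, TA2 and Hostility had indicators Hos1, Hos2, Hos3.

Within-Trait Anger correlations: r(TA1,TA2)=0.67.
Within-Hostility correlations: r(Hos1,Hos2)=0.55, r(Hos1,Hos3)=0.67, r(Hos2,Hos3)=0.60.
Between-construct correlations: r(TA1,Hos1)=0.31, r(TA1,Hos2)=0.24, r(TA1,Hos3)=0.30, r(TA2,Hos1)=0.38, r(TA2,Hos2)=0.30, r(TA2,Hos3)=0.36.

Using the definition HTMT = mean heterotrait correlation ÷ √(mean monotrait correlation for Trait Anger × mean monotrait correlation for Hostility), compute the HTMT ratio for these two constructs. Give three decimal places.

0.494

Between-construct mean = 1.89/6 = 0.3150.
Mean within-TA = 0.67/1 = 0.6700; mean within-Hos = 1.82/3 = 0.6067.
Geometric mean = √(0.6700 × 0.6067) = 0.6376.
HTMT = 0.3150 / 0.6376 = 0.494.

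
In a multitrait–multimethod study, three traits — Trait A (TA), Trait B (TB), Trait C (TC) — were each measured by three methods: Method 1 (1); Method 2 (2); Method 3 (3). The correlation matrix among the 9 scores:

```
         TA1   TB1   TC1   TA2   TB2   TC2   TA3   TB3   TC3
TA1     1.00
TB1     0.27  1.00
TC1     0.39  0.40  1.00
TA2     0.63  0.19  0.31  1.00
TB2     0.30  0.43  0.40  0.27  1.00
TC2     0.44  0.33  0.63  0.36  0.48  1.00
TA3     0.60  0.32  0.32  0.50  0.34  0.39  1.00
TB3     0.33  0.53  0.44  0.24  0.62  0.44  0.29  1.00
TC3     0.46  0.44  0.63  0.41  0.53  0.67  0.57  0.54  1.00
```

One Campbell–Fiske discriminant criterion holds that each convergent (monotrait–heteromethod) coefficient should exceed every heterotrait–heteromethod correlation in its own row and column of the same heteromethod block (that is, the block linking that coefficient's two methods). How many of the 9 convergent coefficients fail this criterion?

0

Convergent coefficients and their comparison sets:
TA (methods 1·2): 0.63 vs {0.30, 0.19, 0.44, 0.31} → pass.
TA (methods 1·3): 0.60 vs {0.33, 0.32, 0.46, 0.32} → pass.
TA (methods 2·3): 0.50 vs {0.24, 0.34, 0.41, 0.39} → pass.
TB (methods 1·2): 0.43 vs {0.19, 0.30, 0.33, 0.40} → pass.
TB (methods 1·3): 0.53 vs {0.32, 0.33, 0.44, 0.44} → pass.
TB (methods 2·3): 0.62 vs {0.34, 0.24, 0.53, 0.44} → pass.
TC (methods 1·2): 0.63 vs {0.31, 0.44, 0.40, 0.33} → pass.
TC (methods 1·3): 0.63 vs {0.32, 0.46, 0.44, 0.44} → pass.
TC (methods 2·3): 0.67 vs {0.39, 0.41, 0.44, 0.53} → pass.
0 of 9 fail.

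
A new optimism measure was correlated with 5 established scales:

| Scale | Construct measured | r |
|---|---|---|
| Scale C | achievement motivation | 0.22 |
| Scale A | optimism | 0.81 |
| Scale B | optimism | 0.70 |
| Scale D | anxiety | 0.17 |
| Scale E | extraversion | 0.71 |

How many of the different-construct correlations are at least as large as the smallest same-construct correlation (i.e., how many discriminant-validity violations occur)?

1

Convergent (same construct = optimism): Scale A, Scale B.
Smallest convergent = 0.70. Discriminant values: 0.22, 0.17, 0.71; count ≥ 0.70 → 1.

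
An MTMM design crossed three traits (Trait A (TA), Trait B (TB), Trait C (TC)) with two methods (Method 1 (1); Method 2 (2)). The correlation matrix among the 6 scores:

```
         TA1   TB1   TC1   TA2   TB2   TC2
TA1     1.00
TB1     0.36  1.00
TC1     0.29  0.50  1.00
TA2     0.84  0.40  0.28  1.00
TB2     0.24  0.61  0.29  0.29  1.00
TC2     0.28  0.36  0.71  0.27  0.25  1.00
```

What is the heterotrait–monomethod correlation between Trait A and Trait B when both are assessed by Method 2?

0.29

Different traits, same method: r(TA2, TB2) = 0.29.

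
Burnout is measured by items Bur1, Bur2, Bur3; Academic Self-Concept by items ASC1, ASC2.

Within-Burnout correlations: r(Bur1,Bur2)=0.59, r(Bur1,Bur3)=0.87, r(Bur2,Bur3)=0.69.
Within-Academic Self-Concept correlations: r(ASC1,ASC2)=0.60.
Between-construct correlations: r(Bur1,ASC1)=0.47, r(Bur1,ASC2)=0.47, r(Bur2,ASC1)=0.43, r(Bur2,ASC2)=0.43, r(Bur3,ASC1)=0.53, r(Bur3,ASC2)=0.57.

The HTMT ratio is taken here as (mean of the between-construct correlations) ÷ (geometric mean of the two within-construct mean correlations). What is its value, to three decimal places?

0.737

Between-construct mean = 2.90/6 = 0.4833.
Mean within-Bur = 2.15/3 = 0.7167; mean within-ASC = 0.60/1 = 0.6000.
Geometric mean = √(0.7167 × 0.6000) = 0.6558.
HTMT = 0.4833 / 0.6558 = 0.737.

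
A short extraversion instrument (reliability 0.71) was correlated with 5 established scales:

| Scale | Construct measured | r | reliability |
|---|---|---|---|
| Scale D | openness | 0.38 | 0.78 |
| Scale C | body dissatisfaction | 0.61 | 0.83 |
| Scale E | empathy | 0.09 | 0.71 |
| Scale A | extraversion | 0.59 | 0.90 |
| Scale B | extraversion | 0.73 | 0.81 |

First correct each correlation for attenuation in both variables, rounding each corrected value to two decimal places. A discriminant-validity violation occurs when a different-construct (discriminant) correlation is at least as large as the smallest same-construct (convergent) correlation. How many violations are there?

1

Disattenuated r (r / √(r_scale · r_new)):
  Scale D (disc): 0.38 / √(0.78·0.71) = 0.51
  Scale C (disc): 0.61 / √(0.83·0.71) = 0.79
  Scale E (disc): 0.09 / √(0.71·0.71) = 0.13
  Scale A (conv): 0.59 / √(0.90·0.71) = 0.74
  Scale B (conv): 0.73 / √(0.81·0.71) = 0.96
Smallest convergent = 0.74. Discriminant values: 0.51, 0.79, 0.13; count ≥ 0.74 → 1.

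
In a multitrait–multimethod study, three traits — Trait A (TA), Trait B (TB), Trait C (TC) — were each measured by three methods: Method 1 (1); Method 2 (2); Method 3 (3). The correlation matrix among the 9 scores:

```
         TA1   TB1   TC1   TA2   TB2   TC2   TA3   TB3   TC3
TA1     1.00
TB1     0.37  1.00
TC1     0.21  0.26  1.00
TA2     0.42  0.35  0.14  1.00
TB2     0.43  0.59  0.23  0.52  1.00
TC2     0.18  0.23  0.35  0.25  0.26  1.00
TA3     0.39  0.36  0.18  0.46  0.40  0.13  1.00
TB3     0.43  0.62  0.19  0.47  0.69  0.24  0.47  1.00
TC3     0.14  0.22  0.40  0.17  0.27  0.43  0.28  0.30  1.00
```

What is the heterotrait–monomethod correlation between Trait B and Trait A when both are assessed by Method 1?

0.37

Different traits, same method: r(TB1, TA1) = 0.37.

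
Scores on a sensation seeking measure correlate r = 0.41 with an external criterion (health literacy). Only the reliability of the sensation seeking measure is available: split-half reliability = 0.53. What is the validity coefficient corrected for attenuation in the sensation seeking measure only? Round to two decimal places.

Single correction: r_c = r_obs / √r_xx = 0.41 / √0.53 = 0.41 / 0.7280 ≈ 0.56.

0.56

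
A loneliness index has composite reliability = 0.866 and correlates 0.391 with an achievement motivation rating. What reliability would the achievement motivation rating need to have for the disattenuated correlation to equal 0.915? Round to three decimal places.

0.211

r_true = r_obs / √(r_xx · r_yy) ⇒ 0.915 = 0.391 / √(0.866 · r_yy).
√(0.866 · r_yy) = 0.391 / 0.915 = 0.4273; 0.866 · r_yy = 0.1826; r_yy = 0.1826 / 0.866 ≈ 0.211.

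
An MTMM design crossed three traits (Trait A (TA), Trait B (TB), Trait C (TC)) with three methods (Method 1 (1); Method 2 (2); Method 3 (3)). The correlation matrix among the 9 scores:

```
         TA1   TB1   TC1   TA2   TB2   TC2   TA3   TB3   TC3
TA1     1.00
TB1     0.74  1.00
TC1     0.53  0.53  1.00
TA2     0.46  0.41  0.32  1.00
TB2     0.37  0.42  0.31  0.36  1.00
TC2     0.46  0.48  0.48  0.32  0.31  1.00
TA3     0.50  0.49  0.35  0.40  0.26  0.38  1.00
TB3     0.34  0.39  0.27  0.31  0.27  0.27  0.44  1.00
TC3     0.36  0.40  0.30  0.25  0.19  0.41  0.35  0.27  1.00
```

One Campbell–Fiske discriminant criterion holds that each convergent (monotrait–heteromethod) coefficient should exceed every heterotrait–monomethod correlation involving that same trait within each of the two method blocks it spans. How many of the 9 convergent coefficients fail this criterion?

Checking each validity diagonal entry against its comparison values:
TA (methods 1·2): 0.46 vs {0.74, 0.36, 0.53, 0.32} → fail.
TA (methods 1·3): 0.50 vs {0.74, 0.44, 0.53, 0.35} → fail.
TA (methods 2·3): 0.40 vs {0.36, 0.44, 0.32, 0.35} → fail.
TB (methods 1·2): 0.42 vs {0.74, 0.36, 0.53, 0.31} → fail.
TB (methods 1·3): 0.39 vs {0.74, 0.44, 0.53, 0.27} → fail.
TB (methods 2·3): 0.27 vs {0.36, 0.44, 0.31, 0.27} → fail.
TC (methods 1·2): 0.48 vs {0.53, 0.32, 0.53, 0.31} → fail.
TC (methods 1·3): 0.30 vs {0.53, 0.35, 0.53, 0.27} → fail.
TC (methods 2·3): 0.41 vs {0.32, 0.35, 0.31, 0.27} → pass.
8 of 9 fail.

8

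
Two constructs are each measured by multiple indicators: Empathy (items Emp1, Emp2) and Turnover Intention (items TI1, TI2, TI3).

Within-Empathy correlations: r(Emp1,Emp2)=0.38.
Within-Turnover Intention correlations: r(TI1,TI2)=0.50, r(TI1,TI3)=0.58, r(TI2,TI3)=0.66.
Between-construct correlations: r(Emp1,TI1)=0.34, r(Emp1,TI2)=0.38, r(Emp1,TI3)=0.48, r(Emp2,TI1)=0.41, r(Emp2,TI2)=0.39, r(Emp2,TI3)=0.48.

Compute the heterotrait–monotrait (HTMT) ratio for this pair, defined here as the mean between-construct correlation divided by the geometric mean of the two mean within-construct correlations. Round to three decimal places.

0.880

Between-construct mean = 2.48/6 = 0.4133.
Mean within-Emp = 0.38/1 = 0.3800; mean within-TI = 1.74/3 = 0.5800.
Geometric mean = √(0.3800 × 0.5800) = 0.4695.
HTMT = 0.4133 / 0.4695 = 0.880.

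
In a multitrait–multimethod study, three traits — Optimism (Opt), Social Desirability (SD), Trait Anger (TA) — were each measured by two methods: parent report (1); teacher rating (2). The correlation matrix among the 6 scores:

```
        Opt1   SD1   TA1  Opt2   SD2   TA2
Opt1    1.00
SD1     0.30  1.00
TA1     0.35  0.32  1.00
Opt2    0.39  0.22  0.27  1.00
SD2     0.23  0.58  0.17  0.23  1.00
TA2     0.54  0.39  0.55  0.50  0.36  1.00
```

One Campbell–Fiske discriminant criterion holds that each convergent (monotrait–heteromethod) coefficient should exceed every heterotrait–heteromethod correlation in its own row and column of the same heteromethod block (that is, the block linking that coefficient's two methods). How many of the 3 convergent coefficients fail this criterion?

1

Each convergent coefficient versus the relevant comparison correlations:
Opt (methods 1·2): 0.39 vs {0.23, 0.22, 0.54, 0.27} → fail.
SD (methods 1·2): 0.58 vs {0.22, 0.23, 0.39, 0.17} → pass.
TA (methods 1·2): 0.55 vs {0.27, 0.54, 0.17, 0.39} → pass.
1 of 3 fail.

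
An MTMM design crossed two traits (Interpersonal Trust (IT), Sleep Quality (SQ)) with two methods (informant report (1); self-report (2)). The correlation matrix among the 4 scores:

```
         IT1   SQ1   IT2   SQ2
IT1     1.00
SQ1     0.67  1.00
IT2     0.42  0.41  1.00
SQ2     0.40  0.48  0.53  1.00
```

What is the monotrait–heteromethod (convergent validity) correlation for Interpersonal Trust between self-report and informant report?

Same trait (IT), different methods: r(IT2, IT1) = 0.42.

0.42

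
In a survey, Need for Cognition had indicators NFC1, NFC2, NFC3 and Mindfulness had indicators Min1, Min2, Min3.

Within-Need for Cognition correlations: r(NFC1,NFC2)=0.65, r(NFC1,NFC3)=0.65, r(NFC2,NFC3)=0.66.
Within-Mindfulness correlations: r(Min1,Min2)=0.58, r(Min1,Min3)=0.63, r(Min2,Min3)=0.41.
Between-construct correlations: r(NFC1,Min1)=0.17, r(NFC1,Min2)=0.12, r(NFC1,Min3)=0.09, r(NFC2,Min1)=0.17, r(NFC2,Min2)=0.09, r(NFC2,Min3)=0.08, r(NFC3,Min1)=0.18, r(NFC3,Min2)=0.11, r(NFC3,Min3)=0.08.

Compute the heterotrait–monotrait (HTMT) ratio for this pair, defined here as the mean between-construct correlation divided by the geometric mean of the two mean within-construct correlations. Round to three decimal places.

Between-construct mean = 1.09/9 = 0.1211.
Mean within-NFC = 1.96/3 = 0.6533; mean within-Min = 1.62/3 = 0.5400.
Geometric mean = √(0.6533 × 0.5400) = 0.5940.
HTMT = 0.1211 / 0.5940 = 0.204.

0.204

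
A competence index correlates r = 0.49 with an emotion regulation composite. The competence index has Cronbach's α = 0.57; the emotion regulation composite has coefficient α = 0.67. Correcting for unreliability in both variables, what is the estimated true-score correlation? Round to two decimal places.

r_true = r_obs / √(r_xx · r_yy) = 0.49 / √(0.57 × 0.67) = 0.49 / √0.3819 = 0.49 / 0.6180 ≈ 0.79.

0.79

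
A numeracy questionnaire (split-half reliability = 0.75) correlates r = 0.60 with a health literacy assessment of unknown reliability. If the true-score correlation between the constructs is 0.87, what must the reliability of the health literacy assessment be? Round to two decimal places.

r_true = r_obs / √(r_xx · r_yy) ⇒ 0.87 = 0.60 / √(0.75 · r_yy).
√(0.75 · r_yy) = 0.60 / 0.87 = 0.6897; 0.75 · r_yy = 0.4757; r_yy = 0.4757 / 0.75 ≈ 0.63.

0.63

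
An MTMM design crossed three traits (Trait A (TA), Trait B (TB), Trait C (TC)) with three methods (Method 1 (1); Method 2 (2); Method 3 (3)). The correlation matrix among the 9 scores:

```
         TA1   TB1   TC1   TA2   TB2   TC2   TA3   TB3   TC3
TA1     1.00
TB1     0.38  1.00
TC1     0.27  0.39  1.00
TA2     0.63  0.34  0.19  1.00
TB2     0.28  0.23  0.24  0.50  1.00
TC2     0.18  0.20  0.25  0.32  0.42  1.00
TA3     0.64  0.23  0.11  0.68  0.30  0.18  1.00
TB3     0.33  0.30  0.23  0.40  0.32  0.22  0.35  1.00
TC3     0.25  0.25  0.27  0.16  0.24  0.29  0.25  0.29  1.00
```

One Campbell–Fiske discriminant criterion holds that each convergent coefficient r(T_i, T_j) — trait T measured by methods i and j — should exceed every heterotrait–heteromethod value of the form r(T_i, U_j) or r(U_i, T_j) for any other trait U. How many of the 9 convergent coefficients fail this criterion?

Each convergent coefficient versus the relevant comparison correlations:
TA (methods 1·2): 0.63 vs {0.28, 0.34, 0.18, 0.19} → pass.
TA (methods 1·3): 0.64 vs {0.33, 0.23, 0.25, 0.11} → pass.
TA (methods 2·3): 0.68 vs {0.40, 0.30, 0.16, 0.18} → pass.
TB (methods 1·2): 0.23 vs {0.34, 0.28, 0.20, 0.24} → fail.
TB (methods 1·3): 0.30 vs {0.23, 0.33, 0.25, 0.23} → fail.
TB (methods 2·3): 0.32 vs {0.30, 0.40, 0.24, 0.22} → fail.
TC (methods 1·2): 0.25 vs {0.19, 0.18, 0.24, 0.20} → pass.
TC (methods 1·3): 0.27 vs {0.11, 0.25, 0.23, 0.25} → pass.
TC (methods 2·3): 0.29 vs {0.18, 0.16, 0.22, 0.24} → pass.
3 of 9 fail.

3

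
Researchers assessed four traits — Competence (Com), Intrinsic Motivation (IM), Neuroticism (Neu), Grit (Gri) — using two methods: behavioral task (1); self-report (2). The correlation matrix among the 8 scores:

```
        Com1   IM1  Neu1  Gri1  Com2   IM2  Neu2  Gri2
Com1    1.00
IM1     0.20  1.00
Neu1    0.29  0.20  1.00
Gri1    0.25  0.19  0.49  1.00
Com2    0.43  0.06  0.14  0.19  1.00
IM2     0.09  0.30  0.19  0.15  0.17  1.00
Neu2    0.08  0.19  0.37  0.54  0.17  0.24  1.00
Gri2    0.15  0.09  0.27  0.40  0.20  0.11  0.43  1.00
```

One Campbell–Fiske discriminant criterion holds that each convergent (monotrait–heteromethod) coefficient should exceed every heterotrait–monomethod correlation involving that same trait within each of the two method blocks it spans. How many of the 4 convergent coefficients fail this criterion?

2

Checking each validity diagonal entry against its comparison values:
Com (methods 1·2): 0.43 vs {0.20, 0.17, 0.29, 0.17, 0.25, 0.20} → pass.
IM (methods 1·2): 0.30 vs {0.20, 0.17, 0.20, 0.24, 0.19, 0.11} → pass.
Neu (methods 1·2): 0.37 vs {0.29, 0.17, 0.20, 0.24, 0.49, 0.43} → fail.
Gri (methods 1·2): 0.40 vs {0.25, 0.20, 0.19, 0.11, 0.49, 0.43} → fail.
2 of 4 fail.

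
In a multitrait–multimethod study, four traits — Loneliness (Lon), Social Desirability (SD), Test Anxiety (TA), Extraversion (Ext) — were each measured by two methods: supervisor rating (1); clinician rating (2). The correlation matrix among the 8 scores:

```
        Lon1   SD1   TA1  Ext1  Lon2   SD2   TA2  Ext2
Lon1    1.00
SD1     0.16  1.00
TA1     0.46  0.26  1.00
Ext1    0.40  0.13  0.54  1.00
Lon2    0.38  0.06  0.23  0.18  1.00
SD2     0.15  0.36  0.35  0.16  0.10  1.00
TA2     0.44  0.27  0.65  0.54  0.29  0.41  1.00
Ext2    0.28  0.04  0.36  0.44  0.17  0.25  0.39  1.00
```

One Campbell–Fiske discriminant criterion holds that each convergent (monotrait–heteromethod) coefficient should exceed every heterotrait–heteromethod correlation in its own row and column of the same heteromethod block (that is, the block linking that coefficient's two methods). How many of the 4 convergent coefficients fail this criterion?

2

Checking each validity diagonal entry against its comparison values:
Lon (methods 1·2): 0.38 vs {0.15, 0.06, 0.44, 0.23, 0.28, 0.18} → fail.
SD (methods 1·2): 0.36 vs {0.06, 0.15, 0.27, 0.35, 0.04, 0.16} → pass.
TA (methods 1·2): 0.65 vs {0.23, 0.44, 0.35, 0.27, 0.36, 0.54} → pass.
Ext (methods 1·2): 0.44 vs {0.18, 0.28, 0.16, 0.04, 0.54, 0.36} → fail.
2 of 4 fail.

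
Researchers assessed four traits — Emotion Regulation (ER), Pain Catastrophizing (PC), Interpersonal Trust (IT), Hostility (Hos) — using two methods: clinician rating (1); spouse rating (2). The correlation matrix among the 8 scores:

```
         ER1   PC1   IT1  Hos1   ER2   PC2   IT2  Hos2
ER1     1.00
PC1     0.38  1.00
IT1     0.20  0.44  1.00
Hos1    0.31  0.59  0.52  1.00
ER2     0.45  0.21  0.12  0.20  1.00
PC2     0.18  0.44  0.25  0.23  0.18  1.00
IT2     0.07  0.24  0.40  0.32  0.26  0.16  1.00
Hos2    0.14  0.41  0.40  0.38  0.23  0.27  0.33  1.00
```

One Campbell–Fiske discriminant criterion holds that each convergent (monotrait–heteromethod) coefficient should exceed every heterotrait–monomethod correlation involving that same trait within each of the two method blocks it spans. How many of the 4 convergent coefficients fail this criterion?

3

Convergent coefficients and their comparison sets:
ER (methods 1·2): 0.45 vs {0.38, 0.18, 0.20, 0.26, 0.31, 0.23} → pass.
PC (methods 1·2): 0.44 vs {0.38, 0.18, 0.44, 0.16, 0.59, 0.27} → fail.
IT (methods 1·2): 0.40 vs {0.20, 0.26, 0.44, 0.16, 0.52, 0.33} → fail.
Hos (methods 1·2): 0.38 vs {0.31, 0.23, 0.59, 0.27, 0.52, 0.33} → fail.
3 of 4 fail.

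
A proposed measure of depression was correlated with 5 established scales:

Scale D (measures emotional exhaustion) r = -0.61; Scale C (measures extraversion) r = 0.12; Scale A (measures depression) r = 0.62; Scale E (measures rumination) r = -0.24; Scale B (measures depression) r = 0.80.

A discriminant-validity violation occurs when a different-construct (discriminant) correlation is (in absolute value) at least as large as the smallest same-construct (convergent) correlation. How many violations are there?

0

Convergent (same construct = depression): Scale A, Scale B.
Smallest convergent = 0.62. Discriminant |r|: 0.61, 0.12, 0.24; count ≥ 0.62 → 0.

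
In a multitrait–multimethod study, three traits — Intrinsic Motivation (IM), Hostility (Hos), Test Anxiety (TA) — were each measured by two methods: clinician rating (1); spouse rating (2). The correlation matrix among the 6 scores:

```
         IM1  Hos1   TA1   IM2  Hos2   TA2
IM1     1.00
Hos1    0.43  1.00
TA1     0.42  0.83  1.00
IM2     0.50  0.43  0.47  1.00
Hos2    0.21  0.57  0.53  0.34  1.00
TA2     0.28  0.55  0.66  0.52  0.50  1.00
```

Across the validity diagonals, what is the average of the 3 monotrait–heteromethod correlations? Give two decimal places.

Convergent values: 0.50, 0.57, 0.66; mean = 1.73/3 = 0.58.

0.58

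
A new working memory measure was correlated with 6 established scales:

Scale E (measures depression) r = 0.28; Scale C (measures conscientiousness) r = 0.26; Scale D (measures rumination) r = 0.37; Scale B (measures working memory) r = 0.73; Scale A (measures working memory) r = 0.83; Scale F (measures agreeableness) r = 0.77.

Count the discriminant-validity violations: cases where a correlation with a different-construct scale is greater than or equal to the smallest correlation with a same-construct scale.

1

Convergent (same construct = working memory): Scale B, Scale A.
Smallest convergent = 0.73. Discriminant values: 0.28, 0.26, 0.37, 0.77; count ≥ 0.73 → 1.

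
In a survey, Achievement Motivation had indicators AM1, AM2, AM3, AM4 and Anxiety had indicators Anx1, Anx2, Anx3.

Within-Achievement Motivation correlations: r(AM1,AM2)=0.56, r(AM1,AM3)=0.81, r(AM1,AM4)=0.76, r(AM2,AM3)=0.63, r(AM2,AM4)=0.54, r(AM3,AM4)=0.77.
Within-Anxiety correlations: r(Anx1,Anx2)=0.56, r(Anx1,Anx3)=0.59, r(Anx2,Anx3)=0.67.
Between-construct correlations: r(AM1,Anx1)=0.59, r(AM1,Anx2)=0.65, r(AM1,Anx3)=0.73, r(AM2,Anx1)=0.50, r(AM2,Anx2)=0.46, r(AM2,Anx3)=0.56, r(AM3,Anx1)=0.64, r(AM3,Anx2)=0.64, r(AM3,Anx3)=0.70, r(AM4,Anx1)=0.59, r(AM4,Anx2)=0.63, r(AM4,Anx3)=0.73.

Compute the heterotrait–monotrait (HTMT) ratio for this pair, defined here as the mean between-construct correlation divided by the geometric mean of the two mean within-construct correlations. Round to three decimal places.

Mean between = 7.42/12 = 0.6183.
Mean within-AM = 4.07/6 = 0.6783; mean within-Anx = 1.82/3 = 0.6067.
Geometric mean = √(0.6783 × 0.6067) = 0.6415.
HTMT = 0.6183 / 0.6415 = 0.964.

0.964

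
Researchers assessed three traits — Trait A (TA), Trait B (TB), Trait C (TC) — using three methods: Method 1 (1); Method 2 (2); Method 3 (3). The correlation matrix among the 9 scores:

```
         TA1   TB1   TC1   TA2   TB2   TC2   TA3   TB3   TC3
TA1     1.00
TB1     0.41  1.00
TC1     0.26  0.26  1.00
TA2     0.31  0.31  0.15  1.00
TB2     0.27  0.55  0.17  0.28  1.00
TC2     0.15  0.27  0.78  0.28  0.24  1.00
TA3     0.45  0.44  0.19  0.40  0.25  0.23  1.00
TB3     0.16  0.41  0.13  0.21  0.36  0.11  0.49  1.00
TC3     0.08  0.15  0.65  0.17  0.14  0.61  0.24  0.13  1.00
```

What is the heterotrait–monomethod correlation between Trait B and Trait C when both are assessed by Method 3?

0.13

Different traits, same method: r(TB3, TC3) = 0.13.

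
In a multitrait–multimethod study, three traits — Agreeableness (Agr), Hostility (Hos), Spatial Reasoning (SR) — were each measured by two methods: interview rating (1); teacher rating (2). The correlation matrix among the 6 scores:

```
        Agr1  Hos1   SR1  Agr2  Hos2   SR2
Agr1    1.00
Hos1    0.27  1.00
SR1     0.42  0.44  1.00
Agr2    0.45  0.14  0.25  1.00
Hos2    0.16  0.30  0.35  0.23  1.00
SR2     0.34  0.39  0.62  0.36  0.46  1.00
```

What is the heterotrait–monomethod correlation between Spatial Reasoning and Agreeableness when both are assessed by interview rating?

0.42

Different traits, same method: r(SR1, Agr1) = 0.42.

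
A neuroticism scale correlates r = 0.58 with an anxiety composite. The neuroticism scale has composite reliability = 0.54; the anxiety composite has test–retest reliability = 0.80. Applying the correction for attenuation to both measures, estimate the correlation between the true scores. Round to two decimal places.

0.88

r_true = r_obs / √(r_xx · r_yy) = 0.58 / √(0.54 × 0.80) = 0.58 / √0.4320 = 0.58 / 0.6573 ≈ 0.88.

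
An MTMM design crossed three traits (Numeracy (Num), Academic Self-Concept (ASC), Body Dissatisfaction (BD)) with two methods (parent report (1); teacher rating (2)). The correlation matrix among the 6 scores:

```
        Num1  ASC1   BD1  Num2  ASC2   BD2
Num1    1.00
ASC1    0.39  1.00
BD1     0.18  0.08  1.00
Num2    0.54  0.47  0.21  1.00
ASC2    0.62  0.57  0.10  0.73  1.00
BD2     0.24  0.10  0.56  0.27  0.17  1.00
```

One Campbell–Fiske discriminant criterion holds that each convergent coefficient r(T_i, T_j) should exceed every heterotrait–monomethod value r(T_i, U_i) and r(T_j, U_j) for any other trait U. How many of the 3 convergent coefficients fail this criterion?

2

Each convergent coefficient versus the relevant comparison correlations:
Num (methods 1·2): 0.54 vs {0.39, 0.73, 0.18, 0.27} → fail.
ASC (methods 1·2): 0.57 vs {0.39, 0.73, 0.08, 0.17} → fail.
BD (methods 1·2): 0.56 vs {0.18, 0.27, 0.08, 0.17} → pass.
2 of 3 fail.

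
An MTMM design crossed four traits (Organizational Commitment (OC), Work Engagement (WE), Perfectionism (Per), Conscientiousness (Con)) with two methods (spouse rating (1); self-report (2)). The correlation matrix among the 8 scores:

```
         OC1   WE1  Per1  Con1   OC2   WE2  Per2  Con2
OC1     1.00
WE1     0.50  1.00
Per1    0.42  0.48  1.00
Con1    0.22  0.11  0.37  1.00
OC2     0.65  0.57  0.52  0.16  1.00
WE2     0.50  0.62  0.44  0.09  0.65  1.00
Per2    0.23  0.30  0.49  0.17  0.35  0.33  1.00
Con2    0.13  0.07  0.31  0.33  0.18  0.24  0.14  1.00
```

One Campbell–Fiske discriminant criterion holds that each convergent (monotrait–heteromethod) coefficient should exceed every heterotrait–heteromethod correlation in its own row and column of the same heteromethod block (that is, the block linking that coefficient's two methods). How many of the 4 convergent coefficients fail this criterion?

Convergent coefficients and their comparison sets:
OC (methods 1·2): 0.65 vs {0.50, 0.57, 0.23, 0.52, 0.13, 0.16} → pass.
WE (methods 1·2): 0.62 vs {0.57, 0.50, 0.30, 0.44, 0.07, 0.09} → pass.
Per (methods 1·2): 0.49 vs {0.52, 0.23, 0.44, 0.30, 0.31, 0.17} → fail.
Con (methods 1·2): 0.33 vs {0.16, 0.13, 0.09, 0.07, 0.17, 0.31} → pass.
1 of 4 fail.

1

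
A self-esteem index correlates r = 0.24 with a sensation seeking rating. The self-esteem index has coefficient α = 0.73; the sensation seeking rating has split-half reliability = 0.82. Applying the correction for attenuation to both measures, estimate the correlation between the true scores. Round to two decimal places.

r_true = r_obs / √(r_xx · r_yy) = 0.24 / √(0.73 × 0.82) = 0.24 / √0.5986 = 0.24 / 0.7737 ≈ 0.31.

0.31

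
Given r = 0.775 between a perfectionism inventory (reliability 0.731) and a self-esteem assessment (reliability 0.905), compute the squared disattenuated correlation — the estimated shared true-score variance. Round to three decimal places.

Disattenuated r = 0.775 / √(0.731 × 0.905) = 0.775 / 0.8134 = 0.9528.
Shared true-score variance = 0.9528² = 0.9078 ≈ 0.908.

0.908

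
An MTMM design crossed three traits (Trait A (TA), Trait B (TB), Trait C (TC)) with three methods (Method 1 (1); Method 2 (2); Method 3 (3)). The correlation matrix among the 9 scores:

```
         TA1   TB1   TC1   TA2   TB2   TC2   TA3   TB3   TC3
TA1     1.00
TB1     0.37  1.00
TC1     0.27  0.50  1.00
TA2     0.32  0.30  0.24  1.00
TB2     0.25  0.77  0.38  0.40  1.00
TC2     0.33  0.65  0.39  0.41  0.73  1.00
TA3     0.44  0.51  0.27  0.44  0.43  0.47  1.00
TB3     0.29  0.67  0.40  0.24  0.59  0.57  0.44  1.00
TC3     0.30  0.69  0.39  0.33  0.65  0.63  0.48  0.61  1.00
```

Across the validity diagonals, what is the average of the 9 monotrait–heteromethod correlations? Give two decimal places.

0.52

Convergent values: 0.32, 0.44, 0.44, 0.77, 0.67, 0.59, 0.39, 0.39, 0.63; mean = 4.64/9 = 0.52.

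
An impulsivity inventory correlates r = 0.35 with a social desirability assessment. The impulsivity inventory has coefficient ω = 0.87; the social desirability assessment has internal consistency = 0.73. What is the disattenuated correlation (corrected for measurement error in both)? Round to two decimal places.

r_true = r_obs / √(r_xx · r_yy) = 0.35 / √(0.87 × 0.73) = 0.35 / √0.6351 = 0.35 / 0.7969 ≈ 0.44.

0.44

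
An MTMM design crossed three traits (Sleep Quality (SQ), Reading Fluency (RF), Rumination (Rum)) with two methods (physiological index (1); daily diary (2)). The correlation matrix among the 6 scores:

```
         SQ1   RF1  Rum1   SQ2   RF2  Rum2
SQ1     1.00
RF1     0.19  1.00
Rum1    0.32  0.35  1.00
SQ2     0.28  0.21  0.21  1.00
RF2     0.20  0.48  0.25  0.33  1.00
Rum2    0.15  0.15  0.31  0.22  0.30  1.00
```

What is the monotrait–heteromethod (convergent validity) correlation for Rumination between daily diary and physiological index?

Same trait (Rum), different methods: r(Rum2, Rum1) = 0.31.

0.31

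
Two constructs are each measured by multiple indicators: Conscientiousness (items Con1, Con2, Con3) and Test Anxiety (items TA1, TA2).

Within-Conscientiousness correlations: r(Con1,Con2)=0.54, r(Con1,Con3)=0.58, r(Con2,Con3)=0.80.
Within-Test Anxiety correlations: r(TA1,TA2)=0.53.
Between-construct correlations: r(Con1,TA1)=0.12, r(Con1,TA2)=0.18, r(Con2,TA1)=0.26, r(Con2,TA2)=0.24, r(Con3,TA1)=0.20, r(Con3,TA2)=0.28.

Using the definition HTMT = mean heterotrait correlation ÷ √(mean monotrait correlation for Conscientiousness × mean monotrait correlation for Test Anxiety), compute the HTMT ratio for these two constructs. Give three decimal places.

Mean heterotrait r = 1.28/6 = 0.2133.
Mean within-Con = 1.92/3 = 0.6400; mean within-TA = 0.53/1 = 0.5300.
Geometric mean = √(0.6400 × 0.5300) = 0.5824.
HTMT = 0.2133 / 0.5824 = 0.366.

0.366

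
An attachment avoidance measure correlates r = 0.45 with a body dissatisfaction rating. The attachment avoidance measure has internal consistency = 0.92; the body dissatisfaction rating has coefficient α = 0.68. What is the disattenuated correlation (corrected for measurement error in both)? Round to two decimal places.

0.57

r_true = r_obs / √(r_xx · r_yy) = 0.45 / √(0.92 × 0.68) = 0.45 / √0.6256 = 0.45 / 0.7909 ≈ 0.57.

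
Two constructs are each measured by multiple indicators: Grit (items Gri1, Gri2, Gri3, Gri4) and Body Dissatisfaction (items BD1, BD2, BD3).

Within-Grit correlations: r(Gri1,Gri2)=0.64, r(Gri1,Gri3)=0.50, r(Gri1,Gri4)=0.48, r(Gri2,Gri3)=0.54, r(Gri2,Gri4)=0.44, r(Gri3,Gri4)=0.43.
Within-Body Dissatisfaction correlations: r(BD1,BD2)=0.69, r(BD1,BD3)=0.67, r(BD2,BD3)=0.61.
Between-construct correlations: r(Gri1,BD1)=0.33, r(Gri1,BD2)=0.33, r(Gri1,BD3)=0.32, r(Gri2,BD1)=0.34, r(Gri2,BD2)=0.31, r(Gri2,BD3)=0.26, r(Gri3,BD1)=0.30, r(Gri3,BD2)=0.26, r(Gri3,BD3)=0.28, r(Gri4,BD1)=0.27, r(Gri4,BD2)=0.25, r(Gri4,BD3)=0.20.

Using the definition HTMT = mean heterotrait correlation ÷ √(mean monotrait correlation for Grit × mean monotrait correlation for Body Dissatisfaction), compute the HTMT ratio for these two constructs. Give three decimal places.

0.499

Mean between = 3.45/12 = 0.2875.
Mean within-Gri = 3.03/6 = 0.5050; mean within-BD = 1.97/3 = 0.6567.
Geometric mean = √(0.5050 × 0.6567) = 0.5759.
HTMT = 0.2875 / 0.5759 = 0.499.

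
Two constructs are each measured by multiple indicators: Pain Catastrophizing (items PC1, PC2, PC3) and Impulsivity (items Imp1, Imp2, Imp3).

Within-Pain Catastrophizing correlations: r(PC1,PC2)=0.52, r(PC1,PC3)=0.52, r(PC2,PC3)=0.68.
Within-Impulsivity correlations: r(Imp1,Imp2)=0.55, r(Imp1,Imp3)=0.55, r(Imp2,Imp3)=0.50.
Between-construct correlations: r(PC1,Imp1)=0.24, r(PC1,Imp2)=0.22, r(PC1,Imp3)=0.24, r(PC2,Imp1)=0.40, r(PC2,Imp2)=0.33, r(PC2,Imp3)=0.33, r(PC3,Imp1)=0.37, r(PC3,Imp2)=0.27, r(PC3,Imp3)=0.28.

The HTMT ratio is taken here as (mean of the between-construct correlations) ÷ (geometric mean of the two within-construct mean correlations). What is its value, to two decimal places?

Mean between = 2.68/9 = 0.2978.
Mean within-PC = 1.72/3 = 0.5733; mean within-Imp = 1.60/3 = 0.5333.
Geometric mean = √(0.5733 × 0.5333) = 0.5529.
HTMT = 0.2978 / 0.5529 = 0.54.

0.54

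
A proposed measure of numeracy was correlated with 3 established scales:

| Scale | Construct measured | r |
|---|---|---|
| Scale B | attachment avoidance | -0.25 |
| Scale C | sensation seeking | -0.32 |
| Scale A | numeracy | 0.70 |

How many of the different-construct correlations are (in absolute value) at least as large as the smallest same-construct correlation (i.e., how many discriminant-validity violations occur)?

0

Convergent (same construct = numeracy): Scale A.
Smallest convergent = 0.70. Discriminant |r|: 0.25, 0.32; count ≥ 0.70 → 0.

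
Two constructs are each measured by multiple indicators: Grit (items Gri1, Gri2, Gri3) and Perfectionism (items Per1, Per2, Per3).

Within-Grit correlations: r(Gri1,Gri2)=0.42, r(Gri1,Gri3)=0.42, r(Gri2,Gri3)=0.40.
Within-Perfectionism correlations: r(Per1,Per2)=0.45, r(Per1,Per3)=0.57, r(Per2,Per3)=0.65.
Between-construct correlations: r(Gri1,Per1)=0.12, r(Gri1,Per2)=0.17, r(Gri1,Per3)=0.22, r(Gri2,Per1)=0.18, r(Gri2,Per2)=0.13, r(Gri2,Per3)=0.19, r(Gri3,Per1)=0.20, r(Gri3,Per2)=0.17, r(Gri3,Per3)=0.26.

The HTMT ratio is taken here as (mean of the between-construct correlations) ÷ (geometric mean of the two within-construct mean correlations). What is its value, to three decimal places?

Mean between = 1.64/9 = 0.1822.
Mean within-Gri = 1.24/3 = 0.4133; mean within-Per = 1.67/3 = 0.5567.
Geometric mean = √(0.4133 × 0.5567) = 0.4797.
HTMT = 0.1822 / 0.4797 = 0.380.

0.380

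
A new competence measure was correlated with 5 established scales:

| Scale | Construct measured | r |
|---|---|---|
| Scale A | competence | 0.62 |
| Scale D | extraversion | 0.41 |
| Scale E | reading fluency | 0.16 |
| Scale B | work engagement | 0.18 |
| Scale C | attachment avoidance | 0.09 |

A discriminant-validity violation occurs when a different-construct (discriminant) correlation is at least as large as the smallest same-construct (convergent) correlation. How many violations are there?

0

Convergent (same construct = competence): Scale A.
Smallest convergent = 0.62. Discriminant values: 0.41, 0.16, 0.18, 0.09; count ≥ 0.62 → 0.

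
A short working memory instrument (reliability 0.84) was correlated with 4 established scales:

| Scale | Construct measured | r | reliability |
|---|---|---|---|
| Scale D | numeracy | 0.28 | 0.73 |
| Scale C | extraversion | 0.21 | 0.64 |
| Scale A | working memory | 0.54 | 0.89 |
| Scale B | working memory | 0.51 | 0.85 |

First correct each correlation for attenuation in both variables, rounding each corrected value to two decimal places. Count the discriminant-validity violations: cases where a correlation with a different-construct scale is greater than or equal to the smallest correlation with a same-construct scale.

0

Disattenuated r (r / √(r_scale · r_new)):
  Scale D (disc): 0.28 / √(0.73·0.84) = 0.36
  Scale C (disc): 0.21 / √(0.64·0.84) = 0.29
  Scale A (conv): 0.54 / √(0.89·0.84) = 0.62
  Scale B (conv): 0.51 / √(0.85·0.84) = 0.60
Smallest convergent = 0.60. Discriminant values: 0.36, 0.29; count ≥ 0.60 → 0.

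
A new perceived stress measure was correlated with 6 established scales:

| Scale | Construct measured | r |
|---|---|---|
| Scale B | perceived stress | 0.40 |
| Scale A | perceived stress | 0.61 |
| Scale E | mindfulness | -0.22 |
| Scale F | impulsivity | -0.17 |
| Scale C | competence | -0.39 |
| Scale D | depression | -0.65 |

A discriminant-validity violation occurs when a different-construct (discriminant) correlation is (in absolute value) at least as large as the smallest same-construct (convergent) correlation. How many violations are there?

1

Convergent (same construct = perceived stress): Scale B, Scale A.
Smallest convergent = 0.40. Discriminant |r|: 0.22, 0.17, 0.39, 0.65; count ≥ 0.40 → 1.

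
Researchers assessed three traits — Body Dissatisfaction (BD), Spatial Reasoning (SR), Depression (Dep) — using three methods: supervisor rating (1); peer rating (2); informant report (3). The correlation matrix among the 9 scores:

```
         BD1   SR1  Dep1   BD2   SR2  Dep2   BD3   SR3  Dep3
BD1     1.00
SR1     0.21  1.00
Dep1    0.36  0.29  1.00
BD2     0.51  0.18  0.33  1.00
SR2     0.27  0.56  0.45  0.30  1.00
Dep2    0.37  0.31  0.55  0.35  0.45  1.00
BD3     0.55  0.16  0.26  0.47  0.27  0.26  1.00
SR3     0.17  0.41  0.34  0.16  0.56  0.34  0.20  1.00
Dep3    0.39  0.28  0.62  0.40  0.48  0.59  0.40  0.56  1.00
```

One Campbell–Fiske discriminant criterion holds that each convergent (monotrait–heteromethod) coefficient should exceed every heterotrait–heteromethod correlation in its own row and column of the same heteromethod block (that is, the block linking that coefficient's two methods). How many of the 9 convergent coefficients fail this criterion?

0

Each convergent coefficient versus the relevant comparison correlations:
BD (methods 1·2): 0.51 vs {0.27, 0.18, 0.37, 0.33} → pass.
BD (methods 1·3): 0.55 vs {0.17, 0.16, 0.39, 0.26} → pass.
BD (methods 2·3): 0.47 vs {0.16, 0.27, 0.40, 0.26} → pass.
SR (methods 1·2): 0.56 vs {0.18, 0.27, 0.31, 0.45} → pass.
SR (methods 1·3): 0.41 vs {0.16, 0.17, 0.28, 0.34} → pass.
SR (methods 2·3): 0.56 vs {0.27, 0.16, 0.48, 0.34} → pass.
Dep (methods 1·2): 0.55 vs {0.33, 0.37, 0.45, 0.31} → pass.
Dep (methods 1·3): 0.62 vs {0.26, 0.39, 0.34, 0.28} → pass.
Dep (methods 2·3): 0.59 vs {0.26, 0.40, 0.34, 0.48} → pass.
0 of 9 fail.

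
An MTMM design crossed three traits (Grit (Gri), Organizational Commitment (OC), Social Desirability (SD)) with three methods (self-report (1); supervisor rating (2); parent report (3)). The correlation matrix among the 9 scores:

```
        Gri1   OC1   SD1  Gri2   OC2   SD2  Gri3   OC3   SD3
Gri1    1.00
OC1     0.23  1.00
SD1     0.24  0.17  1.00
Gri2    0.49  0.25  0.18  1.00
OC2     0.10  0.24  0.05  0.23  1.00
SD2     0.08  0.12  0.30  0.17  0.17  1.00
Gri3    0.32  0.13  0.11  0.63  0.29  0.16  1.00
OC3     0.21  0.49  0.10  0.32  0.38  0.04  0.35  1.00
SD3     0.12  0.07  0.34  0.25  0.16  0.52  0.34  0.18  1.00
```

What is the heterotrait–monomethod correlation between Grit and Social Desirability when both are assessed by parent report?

Different traits, same method: r(Gri3, SD3) = 0.34.

0.34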